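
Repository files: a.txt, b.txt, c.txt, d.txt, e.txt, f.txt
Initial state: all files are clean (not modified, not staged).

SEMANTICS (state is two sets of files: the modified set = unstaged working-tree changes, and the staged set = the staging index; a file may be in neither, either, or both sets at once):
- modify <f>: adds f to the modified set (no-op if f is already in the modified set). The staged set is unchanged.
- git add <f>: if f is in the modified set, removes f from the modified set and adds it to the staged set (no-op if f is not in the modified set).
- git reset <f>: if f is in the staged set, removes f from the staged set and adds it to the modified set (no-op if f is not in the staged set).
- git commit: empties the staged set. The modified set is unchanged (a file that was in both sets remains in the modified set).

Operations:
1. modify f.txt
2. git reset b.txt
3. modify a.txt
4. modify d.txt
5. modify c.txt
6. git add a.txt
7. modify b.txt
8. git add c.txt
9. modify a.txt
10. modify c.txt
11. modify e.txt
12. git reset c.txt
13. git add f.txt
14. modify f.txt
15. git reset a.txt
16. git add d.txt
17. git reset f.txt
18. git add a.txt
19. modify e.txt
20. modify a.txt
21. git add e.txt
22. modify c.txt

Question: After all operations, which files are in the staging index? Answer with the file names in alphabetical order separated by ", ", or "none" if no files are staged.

Answer: a.txt, d.txt, e.txt

Derivation:
After op 1 (modify f.txt): modified={f.txt} staged={none}
After op 2 (git reset b.txt): modified={f.txt} staged={none}
After op 3 (modify a.txt): modified={a.txt, f.txt} staged={none}
After op 4 (modify d.txt): modified={a.txt, d.txt, f.txt} staged={none}
After op 5 (modify c.txt): modified={a.txt, c.txt, d.txt, f.txt} staged={none}
After op 6 (git add a.txt): modified={c.txt, d.txt, f.txt} staged={a.txt}
After op 7 (modify b.txt): modified={b.txt, c.txt, d.txt, f.txt} staged={a.txt}
After op 8 (git add c.txt): modified={b.txt, d.txt, f.txt} staged={a.txt, c.txt}
After op 9 (modify a.txt): modified={a.txt, b.txt, d.txt, f.txt} staged={a.txt, c.txt}
After op 10 (modify c.txt): modified={a.txt, b.txt, c.txt, d.txt, f.txt} staged={a.txt, c.txt}
After op 11 (modify e.txt): modified={a.txt, b.txt, c.txt, d.txt, e.txt, f.txt} staged={a.txt, c.txt}
After op 12 (git reset c.txt): modified={a.txt, b.txt, c.txt, d.txt, e.txt, f.txt} staged={a.txt}
After op 13 (git add f.txt): modified={a.txt, b.txt, c.txt, d.txt, e.txt} staged={a.txt, f.txt}
After op 14 (modify f.txt): modified={a.txt, b.txt, c.txt, d.txt, e.txt, f.txt} staged={a.txt, f.txt}
After op 15 (git reset a.txt): modified={a.txt, b.txt, c.txt, d.txt, e.txt, f.txt} staged={f.txt}
After op 16 (git add d.txt): modified={a.txt, b.txt, c.txt, e.txt, f.txt} staged={d.txt, f.txt}
After op 17 (git reset f.txt): modified={a.txt, b.txt, c.txt, e.txt, f.txt} staged={d.txt}
After op 18 (git add a.txt): modified={b.txt, c.txt, e.txt, f.txt} staged={a.txt, d.txt}
After op 19 (modify e.txt): modified={b.txt, c.txt, e.txt, f.txt} staged={a.txt, d.txt}
After op 20 (modify a.txt): modified={a.txt, b.txt, c.txt, e.txt, f.txt} staged={a.txt, d.txt}
After op 21 (git add e.txt): modified={a.txt, b.txt, c.txt, f.txt} staged={a.txt, d.txt, e.txt}
After op 22 (modify c.txt): modified={a.txt, b.txt, c.txt, f.txt} staged={a.txt, d.txt, e.txt}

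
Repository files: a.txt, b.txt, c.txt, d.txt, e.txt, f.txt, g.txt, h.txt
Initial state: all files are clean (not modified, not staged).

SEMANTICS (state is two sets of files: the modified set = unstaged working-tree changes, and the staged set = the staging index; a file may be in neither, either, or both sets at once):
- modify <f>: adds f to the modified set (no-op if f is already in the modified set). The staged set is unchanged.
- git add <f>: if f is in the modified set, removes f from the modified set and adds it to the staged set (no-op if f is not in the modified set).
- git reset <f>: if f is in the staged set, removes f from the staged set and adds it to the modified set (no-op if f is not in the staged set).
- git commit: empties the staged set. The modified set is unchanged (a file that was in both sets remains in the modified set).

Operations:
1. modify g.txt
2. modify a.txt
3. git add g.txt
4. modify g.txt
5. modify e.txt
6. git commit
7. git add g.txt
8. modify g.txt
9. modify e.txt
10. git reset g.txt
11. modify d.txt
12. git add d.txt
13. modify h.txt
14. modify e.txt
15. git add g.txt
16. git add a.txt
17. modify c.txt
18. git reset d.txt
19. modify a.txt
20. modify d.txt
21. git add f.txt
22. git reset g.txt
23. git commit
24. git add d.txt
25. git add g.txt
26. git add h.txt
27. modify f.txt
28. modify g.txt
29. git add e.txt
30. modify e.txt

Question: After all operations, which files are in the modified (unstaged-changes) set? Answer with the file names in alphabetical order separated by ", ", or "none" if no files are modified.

Answer: a.txt, c.txt, e.txt, f.txt, g.txt

Derivation:
After op 1 (modify g.txt): modified={g.txt} staged={none}
After op 2 (modify a.txt): modified={a.txt, g.txt} staged={none}
After op 3 (git add g.txt): modified={a.txt} staged={g.txt}
After op 4 (modify g.txt): modified={a.txt, g.txt} staged={g.txt}
After op 5 (modify e.txt): modified={a.txt, e.txt, g.txt} staged={g.txt}
After op 6 (git commit): modified={a.txt, e.txt, g.txt} staged={none}
After op 7 (git add g.txt): modified={a.txt, e.txt} staged={g.txt}
After op 8 (modify g.txt): modified={a.txt, e.txt, g.txt} staged={g.txt}
After op 9 (modify e.txt): modified={a.txt, e.txt, g.txt} staged={g.txt}
After op 10 (git reset g.txt): modified={a.txt, e.txt, g.txt} staged={none}
After op 11 (modify d.txt): modified={a.txt, d.txt, e.txt, g.txt} staged={none}
After op 12 (git add d.txt): modified={a.txt, e.txt, g.txt} staged={d.txt}
After op 13 (modify h.txt): modified={a.txt, e.txt, g.txt, h.txt} staged={d.txt}
After op 14 (modify e.txt): modified={a.txt, e.txt, g.txt, h.txt} staged={d.txt}
After op 15 (git add g.txt): modified={a.txt, e.txt, h.txt} staged={d.txt, g.txt}
After op 16 (git add a.txt): modified={e.txt, h.txt} staged={a.txt, d.txt, g.txt}
After op 17 (modify c.txt): modified={c.txt, e.txt, h.txt} staged={a.txt, d.txt, g.txt}
After op 18 (git reset d.txt): modified={c.txt, d.txt, e.txt, h.txt} staged={a.txt, g.txt}
After op 19 (modify a.txt): modified={a.txt, c.txt, d.txt, e.txt, h.txt} staged={a.txt, g.txt}
After op 20 (modify d.txt): modified={a.txt, c.txt, d.txt, e.txt, h.txt} staged={a.txt, g.txt}
After op 21 (git add f.txt): modified={a.txt, c.txt, d.txt, e.txt, h.txt} staged={a.txt, g.txt}
After op 22 (git reset g.txt): modified={a.txt, c.txt, d.txt, e.txt, g.txt, h.txt} staged={a.txt}
After op 23 (git commit): modified={a.txt, c.txt, d.txt, e.txt, g.txt, h.txt} staged={none}
After op 24 (git add d.txt): modified={a.txt, c.txt, e.txt, g.txt, h.txt} staged={d.txt}
After op 25 (git add g.txt): modified={a.txt, c.txt, e.txt, h.txt} staged={d.txt, g.txt}
After op 26 (git add h.txt): modified={a.txt, c.txt, e.txt} staged={d.txt, g.txt, h.txt}
After op 27 (modify f.txt): modified={a.txt, c.txt, e.txt, f.txt} staged={d.txt, g.txt, h.txt}
After op 28 (modify g.txt): modified={a.txt, c.txt, e.txt, f.txt, g.txt} staged={d.txt, g.txt, h.txt}
After op 29 (git add e.txt): modified={a.txt, c.txt, f.txt, g.txt} staged={d.txt, e.txt, g.txt, h.txt}
After op 30 (modify e.txt): modified={a.txt, c.txt, e.txt, f.txt, g.txt} staged={d.txt, e.txt, g.txt, h.txt}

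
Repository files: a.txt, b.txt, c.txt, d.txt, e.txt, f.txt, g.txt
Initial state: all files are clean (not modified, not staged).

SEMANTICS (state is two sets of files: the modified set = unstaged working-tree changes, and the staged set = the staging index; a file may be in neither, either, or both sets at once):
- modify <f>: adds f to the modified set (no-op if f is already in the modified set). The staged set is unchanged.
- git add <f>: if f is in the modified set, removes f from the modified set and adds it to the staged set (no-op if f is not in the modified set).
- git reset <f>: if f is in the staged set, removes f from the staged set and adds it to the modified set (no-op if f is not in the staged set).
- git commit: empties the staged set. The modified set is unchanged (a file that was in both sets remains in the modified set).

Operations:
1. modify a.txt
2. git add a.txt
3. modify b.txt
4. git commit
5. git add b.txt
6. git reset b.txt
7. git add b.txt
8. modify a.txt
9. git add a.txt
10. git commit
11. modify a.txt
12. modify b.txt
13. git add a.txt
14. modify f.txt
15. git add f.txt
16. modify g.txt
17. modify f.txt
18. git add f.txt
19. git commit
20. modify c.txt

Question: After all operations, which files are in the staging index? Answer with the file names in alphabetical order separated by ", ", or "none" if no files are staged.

After op 1 (modify a.txt): modified={a.txt} staged={none}
After op 2 (git add a.txt): modified={none} staged={a.txt}
After op 3 (modify b.txt): modified={b.txt} staged={a.txt}
After op 4 (git commit): modified={b.txt} staged={none}
After op 5 (git add b.txt): modified={none} staged={b.txt}
After op 6 (git reset b.txt): modified={b.txt} staged={none}
After op 7 (git add b.txt): modified={none} staged={b.txt}
After op 8 (modify a.txt): modified={a.txt} staged={b.txt}
After op 9 (git add a.txt): modified={none} staged={a.txt, b.txt}
After op 10 (git commit): modified={none} staged={none}
After op 11 (modify a.txt): modified={a.txt} staged={none}
After op 12 (modify b.txt): modified={a.txt, b.txt} staged={none}
After op 13 (git add a.txt): modified={b.txt} staged={a.txt}
After op 14 (modify f.txt): modified={b.txt, f.txt} staged={a.txt}
After op 15 (git add f.txt): modified={b.txt} staged={a.txt, f.txt}
After op 16 (modify g.txt): modified={b.txt, g.txt} staged={a.txt, f.txt}
After op 17 (modify f.txt): modified={b.txt, f.txt, g.txt} staged={a.txt, f.txt}
After op 18 (git add f.txt): modified={b.txt, g.txt} staged={a.txt, f.txt}
After op 19 (git commit): modified={b.txt, g.txt} staged={none}
After op 20 (modify c.txt): modified={b.txt, c.txt, g.txt} staged={none}

Answer: none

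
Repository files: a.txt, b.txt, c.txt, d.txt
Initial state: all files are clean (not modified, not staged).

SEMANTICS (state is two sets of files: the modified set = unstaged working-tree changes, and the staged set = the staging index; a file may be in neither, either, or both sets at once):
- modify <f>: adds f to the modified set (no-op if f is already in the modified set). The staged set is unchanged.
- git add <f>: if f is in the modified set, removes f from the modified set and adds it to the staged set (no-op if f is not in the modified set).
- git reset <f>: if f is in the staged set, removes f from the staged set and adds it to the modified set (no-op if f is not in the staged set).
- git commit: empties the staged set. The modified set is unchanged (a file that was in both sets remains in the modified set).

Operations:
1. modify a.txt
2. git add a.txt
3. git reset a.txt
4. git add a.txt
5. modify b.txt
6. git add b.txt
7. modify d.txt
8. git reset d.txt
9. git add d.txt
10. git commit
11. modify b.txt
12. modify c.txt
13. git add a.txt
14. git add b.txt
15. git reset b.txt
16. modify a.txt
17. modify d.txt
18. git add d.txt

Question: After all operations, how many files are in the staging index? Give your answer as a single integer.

After op 1 (modify a.txt): modified={a.txt} staged={none}
After op 2 (git add a.txt): modified={none} staged={a.txt}
After op 3 (git reset a.txt): modified={a.txt} staged={none}
After op 4 (git add a.txt): modified={none} staged={a.txt}
After op 5 (modify b.txt): modified={b.txt} staged={a.txt}
After op 6 (git add b.txt): modified={none} staged={a.txt, b.txt}
After op 7 (modify d.txt): modified={d.txt} staged={a.txt, b.txt}
After op 8 (git reset d.txt): modified={d.txt} staged={a.txt, b.txt}
After op 9 (git add d.txt): modified={none} staged={a.txt, b.txt, d.txt}
After op 10 (git commit): modified={none} staged={none}
After op 11 (modify b.txt): modified={b.txt} staged={none}
After op 12 (modify c.txt): modified={b.txt, c.txt} staged={none}
After op 13 (git add a.txt): modified={b.txt, c.txt} staged={none}
After op 14 (git add b.txt): modified={c.txt} staged={b.txt}
After op 15 (git reset b.txt): modified={b.txt, c.txt} staged={none}
After op 16 (modify a.txt): modified={a.txt, b.txt, c.txt} staged={none}
After op 17 (modify d.txt): modified={a.txt, b.txt, c.txt, d.txt} staged={none}
After op 18 (git add d.txt): modified={a.txt, b.txt, c.txt} staged={d.txt}
Final staged set: {d.txt} -> count=1

Answer: 1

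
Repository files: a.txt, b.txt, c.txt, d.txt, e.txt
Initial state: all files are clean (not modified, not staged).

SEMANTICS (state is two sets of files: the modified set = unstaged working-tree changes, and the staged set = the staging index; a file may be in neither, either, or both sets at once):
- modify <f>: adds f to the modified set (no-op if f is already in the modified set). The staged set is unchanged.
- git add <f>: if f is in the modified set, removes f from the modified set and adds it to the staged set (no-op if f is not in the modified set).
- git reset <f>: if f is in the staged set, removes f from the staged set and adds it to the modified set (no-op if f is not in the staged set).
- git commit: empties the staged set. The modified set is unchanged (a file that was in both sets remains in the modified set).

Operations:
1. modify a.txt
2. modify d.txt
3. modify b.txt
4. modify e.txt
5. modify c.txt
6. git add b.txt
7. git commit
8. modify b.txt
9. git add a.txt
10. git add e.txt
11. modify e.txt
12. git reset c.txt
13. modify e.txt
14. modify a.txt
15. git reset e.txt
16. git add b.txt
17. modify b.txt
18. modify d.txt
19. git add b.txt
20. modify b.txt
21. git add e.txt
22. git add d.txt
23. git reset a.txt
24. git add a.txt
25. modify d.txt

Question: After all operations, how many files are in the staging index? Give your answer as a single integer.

After op 1 (modify a.txt): modified={a.txt} staged={none}
After op 2 (modify d.txt): modified={a.txt, d.txt} staged={none}
After op 3 (modify b.txt): modified={a.txt, b.txt, d.txt} staged={none}
After op 4 (modify e.txt): modified={a.txt, b.txt, d.txt, e.txt} staged={none}
After op 5 (modify c.txt): modified={a.txt, b.txt, c.txt, d.txt, e.txt} staged={none}
After op 6 (git add b.txt): modified={a.txt, c.txt, d.txt, e.txt} staged={b.txt}
After op 7 (git commit): modified={a.txt, c.txt, d.txt, e.txt} staged={none}
After op 8 (modify b.txt): modified={a.txt, b.txt, c.txt, d.txt, e.txt} staged={none}
After op 9 (git add a.txt): modified={b.txt, c.txt, d.txt, e.txt} staged={a.txt}
After op 10 (git add e.txt): modified={b.txt, c.txt, d.txt} staged={a.txt, e.txt}
After op 11 (modify e.txt): modified={b.txt, c.txt, d.txt, e.txt} staged={a.txt, e.txt}
After op 12 (git reset c.txt): modified={b.txt, c.txt, d.txt, e.txt} staged={a.txt, e.txt}
After op 13 (modify e.txt): modified={b.txt, c.txt, d.txt, e.txt} staged={a.txt, e.txt}
After op 14 (modify a.txt): modified={a.txt, b.txt, c.txt, d.txt, e.txt} staged={a.txt, e.txt}
After op 15 (git reset e.txt): modified={a.txt, b.txt, c.txt, d.txt, e.txt} staged={a.txt}
After op 16 (git add b.txt): modified={a.txt, c.txt, d.txt, e.txt} staged={a.txt, b.txt}
After op 17 (modify b.txt): modified={a.txt, b.txt, c.txt, d.txt, e.txt} staged={a.txt, b.txt}
After op 18 (modify d.txt): modified={a.txt, b.txt, c.txt, d.txt, e.txt} staged={a.txt, b.txt}
After op 19 (git add b.txt): modified={a.txt, c.txt, d.txt, e.txt} staged={a.txt, b.txt}
After op 20 (modify b.txt): modified={a.txt, b.txt, c.txt, d.txt, e.txt} staged={a.txt, b.txt}
After op 21 (git add e.txt): modified={a.txt, b.txt, c.txt, d.txt} staged={a.txt, b.txt, e.txt}
After op 22 (git add d.txt): modified={a.txt, b.txt, c.txt} staged={a.txt, b.txt, d.txt, e.txt}
After op 23 (git reset a.txt): modified={a.txt, b.txt, c.txt} staged={b.txt, d.txt, e.txt}
After op 24 (git add a.txt): modified={b.txt, c.txt} staged={a.txt, b.txt, d.txt, e.txt}
After op 25 (modify d.txt): modified={b.txt, c.txt, d.txt} staged={a.txt, b.txt, d.txt, e.txt}
Final staged set: {a.txt, b.txt, d.txt, e.txt} -> count=4

Answer: 4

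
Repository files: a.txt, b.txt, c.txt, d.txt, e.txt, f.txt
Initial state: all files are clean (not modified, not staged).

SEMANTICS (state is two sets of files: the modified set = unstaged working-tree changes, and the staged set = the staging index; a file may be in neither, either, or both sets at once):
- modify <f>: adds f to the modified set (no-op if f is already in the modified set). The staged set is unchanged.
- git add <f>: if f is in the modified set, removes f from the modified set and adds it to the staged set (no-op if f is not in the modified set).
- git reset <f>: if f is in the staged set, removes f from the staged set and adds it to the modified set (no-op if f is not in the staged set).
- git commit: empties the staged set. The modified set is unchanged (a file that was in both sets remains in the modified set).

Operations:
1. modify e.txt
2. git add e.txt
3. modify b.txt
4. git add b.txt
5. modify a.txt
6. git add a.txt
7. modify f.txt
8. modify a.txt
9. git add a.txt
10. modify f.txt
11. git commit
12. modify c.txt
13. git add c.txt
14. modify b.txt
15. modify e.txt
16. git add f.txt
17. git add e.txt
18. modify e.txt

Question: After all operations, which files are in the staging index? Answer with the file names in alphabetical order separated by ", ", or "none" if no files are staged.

Answer: c.txt, e.txt, f.txt

Derivation:
After op 1 (modify e.txt): modified={e.txt} staged={none}
After op 2 (git add e.txt): modified={none} staged={e.txt}
After op 3 (modify b.txt): modified={b.txt} staged={e.txt}
After op 4 (git add b.txt): modified={none} staged={b.txt, e.txt}
After op 5 (modify a.txt): modified={a.txt} staged={b.txt, e.txt}
After op 6 (git add a.txt): modified={none} staged={a.txt, b.txt, e.txt}
After op 7 (modify f.txt): modified={f.txt} staged={a.txt, b.txt, e.txt}
After op 8 (modify a.txt): modified={a.txt, f.txt} staged={a.txt, b.txt, e.txt}
After op 9 (git add a.txt): modified={f.txt} staged={a.txt, b.txt, e.txt}
After op 10 (modify f.txt): modified={f.txt} staged={a.txt, b.txt, e.txt}
After op 11 (git commit): modified={f.txt} staged={none}
After op 12 (modify c.txt): modified={c.txt, f.txt} staged={none}
After op 13 (git add c.txt): modified={f.txt} staged={c.txt}
After op 14 (modify b.txt): modified={b.txt, f.txt} staged={c.txt}
After op 15 (modify e.txt): modified={b.txt, e.txt, f.txt} staged={c.txt}
After op 16 (git add f.txt): modified={b.txt, e.txt} staged={c.txt, f.txt}
After op 17 (git add e.txt): modified={b.txt} staged={c.txt, e.txt, f.txt}
After op 18 (modify e.txt): modified={b.txt, e.txt} staged={c.txt, e.txt, f.txt}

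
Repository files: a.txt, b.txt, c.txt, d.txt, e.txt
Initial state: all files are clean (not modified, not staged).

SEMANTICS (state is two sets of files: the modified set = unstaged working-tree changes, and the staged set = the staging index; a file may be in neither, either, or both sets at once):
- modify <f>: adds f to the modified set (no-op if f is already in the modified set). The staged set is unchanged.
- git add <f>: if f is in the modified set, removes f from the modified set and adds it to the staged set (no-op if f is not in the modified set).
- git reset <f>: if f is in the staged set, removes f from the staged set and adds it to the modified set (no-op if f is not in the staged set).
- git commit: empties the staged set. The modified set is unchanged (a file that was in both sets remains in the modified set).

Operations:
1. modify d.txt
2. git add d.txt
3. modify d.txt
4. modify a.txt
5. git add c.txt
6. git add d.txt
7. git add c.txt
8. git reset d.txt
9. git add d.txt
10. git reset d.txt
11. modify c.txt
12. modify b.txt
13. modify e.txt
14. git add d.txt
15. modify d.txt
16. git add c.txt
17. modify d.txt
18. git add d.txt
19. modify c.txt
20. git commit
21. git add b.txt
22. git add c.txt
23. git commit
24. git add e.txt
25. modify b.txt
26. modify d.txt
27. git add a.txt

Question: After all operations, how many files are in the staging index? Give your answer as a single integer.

After op 1 (modify d.txt): modified={d.txt} staged={none}
After op 2 (git add d.txt): modified={none} staged={d.txt}
After op 3 (modify d.txt): modified={d.txt} staged={d.txt}
After op 4 (modify a.txt): modified={a.txt, d.txt} staged={d.txt}
After op 5 (git add c.txt): modified={a.txt, d.txt} staged={d.txt}
After op 6 (git add d.txt): modified={a.txt} staged={d.txt}
After op 7 (git add c.txt): modified={a.txt} staged={d.txt}
After op 8 (git reset d.txt): modified={a.txt, d.txt} staged={none}
After op 9 (git add d.txt): modified={a.txt} staged={d.txt}
After op 10 (git reset d.txt): modified={a.txt, d.txt} staged={none}
After op 11 (modify c.txt): modified={a.txt, c.txt, d.txt} staged={none}
After op 12 (modify b.txt): modified={a.txt, b.txt, c.txt, d.txt} staged={none}
After op 13 (modify e.txt): modified={a.txt, b.txt, c.txt, d.txt, e.txt} staged={none}
After op 14 (git add d.txt): modified={a.txt, b.txt, c.txt, e.txt} staged={d.txt}
After op 15 (modify d.txt): modified={a.txt, b.txt, c.txt, d.txt, e.txt} staged={d.txt}
After op 16 (git add c.txt): modified={a.txt, b.txt, d.txt, e.txt} staged={c.txt, d.txt}
After op 17 (modify d.txt): modified={a.txt, b.txt, d.txt, e.txt} staged={c.txt, d.txt}
After op 18 (git add d.txt): modified={a.txt, b.txt, e.txt} staged={c.txt, d.txt}
After op 19 (modify c.txt): modified={a.txt, b.txt, c.txt, e.txt} staged={c.txt, d.txt}
After op 20 (git commit): modified={a.txt, b.txt, c.txt, e.txt} staged={none}
After op 21 (git add b.txt): modified={a.txt, c.txt, e.txt} staged={b.txt}
After op 22 (git add c.txt): modified={a.txt, e.txt} staged={b.txt, c.txt}
After op 23 (git commit): modified={a.txt, e.txt} staged={none}
After op 24 (git add e.txt): modified={a.txt} staged={e.txt}
After op 25 (modify b.txt): modified={a.txt, b.txt} staged={e.txt}
After op 26 (modify d.txt): modified={a.txt, b.txt, d.txt} staged={e.txt}
After op 27 (git add a.txt): modified={b.txt, d.txt} staged={a.txt, e.txt}
Final staged set: {a.txt, e.txt} -> count=2

Answer: 2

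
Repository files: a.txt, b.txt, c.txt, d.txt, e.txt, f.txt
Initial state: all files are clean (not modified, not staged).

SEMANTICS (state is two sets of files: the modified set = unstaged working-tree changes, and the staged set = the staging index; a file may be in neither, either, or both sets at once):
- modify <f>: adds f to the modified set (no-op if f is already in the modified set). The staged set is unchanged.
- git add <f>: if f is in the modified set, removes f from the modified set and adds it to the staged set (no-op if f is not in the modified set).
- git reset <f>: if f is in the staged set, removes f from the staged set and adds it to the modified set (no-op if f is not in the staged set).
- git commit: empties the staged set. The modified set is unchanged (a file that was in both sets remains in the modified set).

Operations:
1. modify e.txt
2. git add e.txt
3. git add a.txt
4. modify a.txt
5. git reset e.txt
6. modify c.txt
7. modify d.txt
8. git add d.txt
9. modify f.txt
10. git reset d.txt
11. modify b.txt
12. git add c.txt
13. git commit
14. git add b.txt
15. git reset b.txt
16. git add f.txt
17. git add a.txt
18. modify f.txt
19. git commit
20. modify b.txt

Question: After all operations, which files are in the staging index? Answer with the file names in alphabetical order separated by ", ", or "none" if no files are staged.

Answer: none

Derivation:
After op 1 (modify e.txt): modified={e.txt} staged={none}
After op 2 (git add e.txt): modified={none} staged={e.txt}
After op 3 (git add a.txt): modified={none} staged={e.txt}
After op 4 (modify a.txt): modified={a.txt} staged={e.txt}
After op 5 (git reset e.txt): modified={a.txt, e.txt} staged={none}
After op 6 (modify c.txt): modified={a.txt, c.txt, e.txt} staged={none}
After op 7 (modify d.txt): modified={a.txt, c.txt, d.txt, e.txt} staged={none}
After op 8 (git add d.txt): modified={a.txt, c.txt, e.txt} staged={d.txt}
After op 9 (modify f.txt): modified={a.txt, c.txt, e.txt, f.txt} staged={d.txt}
After op 10 (git reset d.txt): modified={a.txt, c.txt, d.txt, e.txt, f.txt} staged={none}
After op 11 (modify b.txt): modified={a.txt, b.txt, c.txt, d.txt, e.txt, f.txt} staged={none}
After op 12 (git add c.txt): modified={a.txt, b.txt, d.txt, e.txt, f.txt} staged={c.txt}
After op 13 (git commit): modified={a.txt, b.txt, d.txt, e.txt, f.txt} staged={none}
After op 14 (git add b.txt): modified={a.txt, d.txt, e.txt, f.txt} staged={b.txt}
After op 15 (git reset b.txt): modified={a.txt, b.txt, d.txt, e.txt, f.txt} staged={none}
After op 16 (git add f.txt): modified={a.txt, b.txt, d.txt, e.txt} staged={f.txt}
After op 17 (git add a.txt): modified={b.txt, d.txt, e.txt} staged={a.txt, f.txt}
After op 18 (modify f.txt): modified={b.txt, d.txt, e.txt, f.txt} staged={a.txt, f.txt}
After op 19 (git commit): modified={b.txt, d.txt, e.txt, f.txt} staged={none}
After op 20 (modify b.txt): modified={b.txt, d.txt, e.txt, f.txt} staged={none}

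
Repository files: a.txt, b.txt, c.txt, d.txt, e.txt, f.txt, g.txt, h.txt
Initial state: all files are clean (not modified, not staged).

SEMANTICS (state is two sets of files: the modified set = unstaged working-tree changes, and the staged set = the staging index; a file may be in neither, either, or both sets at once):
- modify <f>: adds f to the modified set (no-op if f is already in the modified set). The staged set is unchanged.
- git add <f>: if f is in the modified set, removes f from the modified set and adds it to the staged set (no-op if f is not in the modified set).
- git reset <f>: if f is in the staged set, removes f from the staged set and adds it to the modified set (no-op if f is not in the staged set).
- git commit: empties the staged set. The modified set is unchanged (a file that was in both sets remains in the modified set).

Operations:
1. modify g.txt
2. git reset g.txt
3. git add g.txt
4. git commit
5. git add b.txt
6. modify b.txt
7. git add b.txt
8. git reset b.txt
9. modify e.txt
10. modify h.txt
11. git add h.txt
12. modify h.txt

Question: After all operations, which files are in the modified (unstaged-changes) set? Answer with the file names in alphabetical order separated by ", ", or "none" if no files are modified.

Answer: b.txt, e.txt, h.txt

Derivation:
After op 1 (modify g.txt): modified={g.txt} staged={none}
After op 2 (git reset g.txt): modified={g.txt} staged={none}
After op 3 (git add g.txt): modified={none} staged={g.txt}
After op 4 (git commit): modified={none} staged={none}
After op 5 (git add b.txt): modified={none} staged={none}
After op 6 (modify b.txt): modified={b.txt} staged={none}
After op 7 (git add b.txt): modified={none} staged={b.txt}
After op 8 (git reset b.txt): modified={b.txt} staged={none}
After op 9 (modify e.txt): modified={b.txt, e.txt} staged={none}
After op 10 (modify h.txt): modified={b.txt, e.txt, h.txt} staged={none}
After op 11 (git add h.txt): modified={b.txt, e.txt} staged={h.txt}
After op 12 (modify h.txt): modified={b.txt, e.txt, h.txt} staged={h.txt}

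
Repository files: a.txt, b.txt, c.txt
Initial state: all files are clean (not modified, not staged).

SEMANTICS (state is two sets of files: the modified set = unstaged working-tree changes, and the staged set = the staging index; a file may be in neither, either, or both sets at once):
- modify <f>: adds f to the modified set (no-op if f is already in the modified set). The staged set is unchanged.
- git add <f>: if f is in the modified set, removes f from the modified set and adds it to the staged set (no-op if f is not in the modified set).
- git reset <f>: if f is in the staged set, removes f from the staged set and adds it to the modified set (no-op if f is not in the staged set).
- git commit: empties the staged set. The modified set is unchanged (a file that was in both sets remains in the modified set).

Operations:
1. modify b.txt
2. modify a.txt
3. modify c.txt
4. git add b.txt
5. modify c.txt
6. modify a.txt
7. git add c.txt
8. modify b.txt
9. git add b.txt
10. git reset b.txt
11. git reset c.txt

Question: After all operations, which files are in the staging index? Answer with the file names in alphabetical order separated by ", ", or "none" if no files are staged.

Answer: none

Derivation:
After op 1 (modify b.txt): modified={b.txt} staged={none}
After op 2 (modify a.txt): modified={a.txt, b.txt} staged={none}
After op 3 (modify c.txt): modified={a.txt, b.txt, c.txt} staged={none}
After op 4 (git add b.txt): modified={a.txt, c.txt} staged={b.txt}
After op 5 (modify c.txt): modified={a.txt, c.txt} staged={b.txt}
After op 6 (modify a.txt): modified={a.txt, c.txt} staged={b.txt}
After op 7 (git add c.txt): modified={a.txt} staged={b.txt, c.txt}
After op 8 (modify b.txt): modified={a.txt, b.txt} staged={b.txt, c.txt}
After op 9 (git add b.txt): modified={a.txt} staged={b.txt, c.txt}
After op 10 (git reset b.txt): modified={a.txt, b.txt} staged={c.txt}
After op 11 (git reset c.txt): modified={a.txt, b.txt, c.txt} staged={none}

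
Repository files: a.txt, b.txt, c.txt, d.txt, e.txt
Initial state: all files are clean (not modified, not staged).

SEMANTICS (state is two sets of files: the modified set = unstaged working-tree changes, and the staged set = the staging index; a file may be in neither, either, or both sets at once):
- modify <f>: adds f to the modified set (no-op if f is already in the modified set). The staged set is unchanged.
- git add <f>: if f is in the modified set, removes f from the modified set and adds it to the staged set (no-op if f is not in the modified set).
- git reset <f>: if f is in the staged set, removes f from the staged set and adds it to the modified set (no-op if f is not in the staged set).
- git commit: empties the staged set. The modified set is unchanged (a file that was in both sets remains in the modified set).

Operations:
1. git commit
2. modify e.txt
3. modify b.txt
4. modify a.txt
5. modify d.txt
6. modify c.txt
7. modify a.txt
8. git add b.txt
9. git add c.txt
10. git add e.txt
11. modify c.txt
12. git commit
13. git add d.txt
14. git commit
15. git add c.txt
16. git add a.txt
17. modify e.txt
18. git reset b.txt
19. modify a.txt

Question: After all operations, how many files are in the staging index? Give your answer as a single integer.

After op 1 (git commit): modified={none} staged={none}
After op 2 (modify e.txt): modified={e.txt} staged={none}
After op 3 (modify b.txt): modified={b.txt, e.txt} staged={none}
After op 4 (modify a.txt): modified={a.txt, b.txt, e.txt} staged={none}
After op 5 (modify d.txt): modified={a.txt, b.txt, d.txt, e.txt} staged={none}
After op 6 (modify c.txt): modified={a.txt, b.txt, c.txt, d.txt, e.txt} staged={none}
After op 7 (modify a.txt): modified={a.txt, b.txt, c.txt, d.txt, e.txt} staged={none}
After op 8 (git add b.txt): modified={a.txt, c.txt, d.txt, e.txt} staged={b.txt}
After op 9 (git add c.txt): modified={a.txt, d.txt, e.txt} staged={b.txt, c.txt}
After op 10 (git add e.txt): modified={a.txt, d.txt} staged={b.txt, c.txt, e.txt}
After op 11 (modify c.txt): modified={a.txt, c.txt, d.txt} staged={b.txt, c.txt, e.txt}
After op 12 (git commit): modified={a.txt, c.txt, d.txt} staged={none}
After op 13 (git add d.txt): modified={a.txt, c.txt} staged={d.txt}
After op 14 (git commit): modified={a.txt, c.txt} staged={none}
After op 15 (git add c.txt): modified={a.txt} staged={c.txt}
After op 16 (git add a.txt): modified={none} staged={a.txt, c.txt}
After op 17 (modify e.txt): modified={e.txt} staged={a.txt, c.txt}
After op 18 (git reset b.txt): modified={e.txt} staged={a.txt, c.txt}
After op 19 (modify a.txt): modified={a.txt, e.txt} staged={a.txt, c.txt}
Final staged set: {a.txt, c.txt} -> count=2

Answer: 2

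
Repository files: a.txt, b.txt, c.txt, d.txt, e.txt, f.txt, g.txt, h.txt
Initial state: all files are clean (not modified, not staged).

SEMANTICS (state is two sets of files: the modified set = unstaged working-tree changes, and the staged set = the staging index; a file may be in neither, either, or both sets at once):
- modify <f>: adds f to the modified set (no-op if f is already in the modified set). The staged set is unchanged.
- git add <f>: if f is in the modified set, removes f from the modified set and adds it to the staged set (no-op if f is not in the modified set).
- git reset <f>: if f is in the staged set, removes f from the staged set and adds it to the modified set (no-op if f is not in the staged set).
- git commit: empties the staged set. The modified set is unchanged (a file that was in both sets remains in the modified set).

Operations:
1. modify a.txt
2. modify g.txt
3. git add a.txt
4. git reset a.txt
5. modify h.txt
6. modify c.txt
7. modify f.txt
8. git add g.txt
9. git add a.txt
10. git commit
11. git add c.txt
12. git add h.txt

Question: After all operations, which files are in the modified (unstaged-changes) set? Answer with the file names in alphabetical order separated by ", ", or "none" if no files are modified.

After op 1 (modify a.txt): modified={a.txt} staged={none}
After op 2 (modify g.txt): modified={a.txt, g.txt} staged={none}
After op 3 (git add a.txt): modified={g.txt} staged={a.txt}
After op 4 (git reset a.txt): modified={a.txt, g.txt} staged={none}
After op 5 (modify h.txt): modified={a.txt, g.txt, h.txt} staged={none}
After op 6 (modify c.txt): modified={a.txt, c.txt, g.txt, h.txt} staged={none}
After op 7 (modify f.txt): modified={a.txt, c.txt, f.txt, g.txt, h.txt} staged={none}
After op 8 (git add g.txt): modified={a.txt, c.txt, f.txt, h.txt} staged={g.txt}
After op 9 (git add a.txt): modified={c.txt, f.txt, h.txt} staged={a.txt, g.txt}
After op 10 (git commit): modified={c.txt, f.txt, h.txt} staged={none}
After op 11 (git add c.txt): modified={f.txt, h.txt} staged={c.txt}
After op 12 (git add h.txt): modified={f.txt} staged={c.txt, h.txt}

Answer: f.txt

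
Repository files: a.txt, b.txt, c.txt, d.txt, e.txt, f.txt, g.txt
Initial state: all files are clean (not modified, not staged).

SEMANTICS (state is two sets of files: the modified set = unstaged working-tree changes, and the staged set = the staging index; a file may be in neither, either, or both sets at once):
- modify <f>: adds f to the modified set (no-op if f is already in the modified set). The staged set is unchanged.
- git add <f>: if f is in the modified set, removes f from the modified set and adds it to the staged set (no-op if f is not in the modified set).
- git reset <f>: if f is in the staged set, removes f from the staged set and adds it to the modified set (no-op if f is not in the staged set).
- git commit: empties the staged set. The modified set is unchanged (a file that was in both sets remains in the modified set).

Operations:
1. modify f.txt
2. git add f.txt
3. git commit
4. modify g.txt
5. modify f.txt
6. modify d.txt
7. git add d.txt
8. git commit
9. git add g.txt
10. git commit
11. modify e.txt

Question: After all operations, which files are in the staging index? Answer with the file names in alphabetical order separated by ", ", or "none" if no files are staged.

Answer: none

Derivation:
After op 1 (modify f.txt): modified={f.txt} staged={none}
After op 2 (git add f.txt): modified={none} staged={f.txt}
After op 3 (git commit): modified={none} staged={none}
After op 4 (modify g.txt): modified={g.txt} staged={none}
After op 5 (modify f.txt): modified={f.txt, g.txt} staged={none}
After op 6 (modify d.txt): modified={d.txt, f.txt, g.txt} staged={none}
After op 7 (git add d.txt): modified={f.txt, g.txt} staged={d.txt}
After op 8 (git commit): modified={f.txt, g.txt} staged={none}
After op 9 (git add g.txt): modified={f.txt} staged={g.txt}
After op 10 (git commit): modified={f.txt} staged={none}
After op 11 (modify e.txt): modified={e.txt, f.txt} staged={none}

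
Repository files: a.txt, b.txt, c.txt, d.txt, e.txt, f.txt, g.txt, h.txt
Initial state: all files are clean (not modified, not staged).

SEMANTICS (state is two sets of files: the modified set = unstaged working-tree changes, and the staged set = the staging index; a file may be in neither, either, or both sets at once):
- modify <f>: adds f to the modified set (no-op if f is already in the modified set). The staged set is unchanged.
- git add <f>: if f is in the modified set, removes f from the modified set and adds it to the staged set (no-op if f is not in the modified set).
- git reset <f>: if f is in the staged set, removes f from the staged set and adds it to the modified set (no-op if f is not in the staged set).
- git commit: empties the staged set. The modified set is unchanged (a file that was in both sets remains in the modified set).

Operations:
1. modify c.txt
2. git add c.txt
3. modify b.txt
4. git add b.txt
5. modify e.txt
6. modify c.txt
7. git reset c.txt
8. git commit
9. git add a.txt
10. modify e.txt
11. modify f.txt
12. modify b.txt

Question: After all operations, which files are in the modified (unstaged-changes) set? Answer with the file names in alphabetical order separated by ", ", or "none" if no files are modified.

Answer: b.txt, c.txt, e.txt, f.txt

Derivation:
After op 1 (modify c.txt): modified={c.txt} staged={none}
After op 2 (git add c.txt): modified={none} staged={c.txt}
After op 3 (modify b.txt): modified={b.txt} staged={c.txt}
After op 4 (git add b.txt): modified={none} staged={b.txt, c.txt}
After op 5 (modify e.txt): modified={e.txt} staged={b.txt, c.txt}
After op 6 (modify c.txt): modified={c.txt, e.txt} staged={b.txt, c.txt}
After op 7 (git reset c.txt): modified={c.txt, e.txt} staged={b.txt}
After op 8 (git commit): modified={c.txt, e.txt} staged={none}
After op 9 (git add a.txt): modified={c.txt, e.txt} staged={none}
After op 10 (modify e.txt): modified={c.txt, e.txt} staged={none}
After op 11 (modify f.txt): modified={c.txt, e.txt, f.txt} staged={none}
After op 12 (modify b.txt): modified={b.txt, c.txt, e.txt, f.txt} staged={none}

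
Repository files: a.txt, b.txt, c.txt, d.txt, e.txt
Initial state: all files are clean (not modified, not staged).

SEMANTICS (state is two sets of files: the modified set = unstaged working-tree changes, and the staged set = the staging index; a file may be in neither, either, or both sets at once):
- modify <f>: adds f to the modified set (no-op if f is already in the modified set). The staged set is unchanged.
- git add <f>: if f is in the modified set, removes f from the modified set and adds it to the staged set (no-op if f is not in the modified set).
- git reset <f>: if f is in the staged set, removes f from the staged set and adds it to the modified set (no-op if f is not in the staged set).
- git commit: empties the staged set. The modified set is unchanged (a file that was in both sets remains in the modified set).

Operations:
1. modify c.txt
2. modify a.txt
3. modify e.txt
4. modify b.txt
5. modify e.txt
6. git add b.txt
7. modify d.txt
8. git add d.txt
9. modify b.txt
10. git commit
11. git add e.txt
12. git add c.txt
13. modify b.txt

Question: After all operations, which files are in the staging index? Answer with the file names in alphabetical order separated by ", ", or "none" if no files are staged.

Answer: c.txt, e.txt

Derivation:
After op 1 (modify c.txt): modified={c.txt} staged={none}
After op 2 (modify a.txt): modified={a.txt, c.txt} staged={none}
After op 3 (modify e.txt): modified={a.txt, c.txt, e.txt} staged={none}
After op 4 (modify b.txt): modified={a.txt, b.txt, c.txt, e.txt} staged={none}
After op 5 (modify e.txt): modified={a.txt, b.txt, c.txt, e.txt} staged={none}
After op 6 (git add b.txt): modified={a.txt, c.txt, e.txt} staged={b.txt}
After op 7 (modify d.txt): modified={a.txt, c.txt, d.txt, e.txt} staged={b.txt}
After op 8 (git add d.txt): modified={a.txt, c.txt, e.txt} staged={b.txt, d.txt}
After op 9 (modify b.txt): modified={a.txt, b.txt, c.txt, e.txt} staged={b.txt, d.txt}
After op 10 (git commit): modified={a.txt, b.txt, c.txt, e.txt} staged={none}
After op 11 (git add e.txt): modified={a.txt, b.txt, c.txt} staged={e.txt}
After op 12 (git add c.txt): modified={a.txt, b.txt} staged={c.txt, e.txt}
After op 13 (modify b.txt): modified={a.txt, b.txt} staged={c.txt, e.txt}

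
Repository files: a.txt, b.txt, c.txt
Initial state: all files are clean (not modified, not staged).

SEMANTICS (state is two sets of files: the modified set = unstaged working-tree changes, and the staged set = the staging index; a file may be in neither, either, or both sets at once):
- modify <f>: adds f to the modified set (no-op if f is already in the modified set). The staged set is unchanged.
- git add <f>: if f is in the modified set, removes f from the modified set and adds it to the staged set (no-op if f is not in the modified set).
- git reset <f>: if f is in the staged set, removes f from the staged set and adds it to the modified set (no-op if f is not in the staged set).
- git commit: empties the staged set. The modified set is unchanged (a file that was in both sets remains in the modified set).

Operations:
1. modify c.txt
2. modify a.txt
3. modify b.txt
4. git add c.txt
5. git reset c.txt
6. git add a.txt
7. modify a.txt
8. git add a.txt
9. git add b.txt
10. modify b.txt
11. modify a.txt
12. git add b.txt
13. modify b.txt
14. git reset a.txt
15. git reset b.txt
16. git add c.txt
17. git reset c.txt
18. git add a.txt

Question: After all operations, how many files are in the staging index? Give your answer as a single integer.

Answer: 1

Derivation:
After op 1 (modify c.txt): modified={c.txt} staged={none}
After op 2 (modify a.txt): modified={a.txt, c.txt} staged={none}
After op 3 (modify b.txt): modified={a.txt, b.txt, c.txt} staged={none}
After op 4 (git add c.txt): modified={a.txt, b.txt} staged={c.txt}
After op 5 (git reset c.txt): modified={a.txt, b.txt, c.txt} staged={none}
After op 6 (git add a.txt): modified={b.txt, c.txt} staged={a.txt}
After op 7 (modify a.txt): modified={a.txt, b.txt, c.txt} staged={a.txt}
After op 8 (git add a.txt): modified={b.txt, c.txt} staged={a.txt}
After op 9 (git add b.txt): modified={c.txt} staged={a.txt, b.txt}
After op 10 (modify b.txt): modified={b.txt, c.txt} staged={a.txt, b.txt}
After op 11 (modify a.txt): modified={a.txt, b.txt, c.txt} staged={a.txt, b.txt}
After op 12 (git add b.txt): modified={a.txt, c.txt} staged={a.txt, b.txt}
After op 13 (modify b.txt): modified={a.txt, b.txt, c.txt} staged={a.txt, b.txt}
After op 14 (git reset a.txt): modified={a.txt, b.txt, c.txt} staged={b.txt}
After op 15 (git reset b.txt): modified={a.txt, b.txt, c.txt} staged={none}
After op 16 (git add c.txt): modified={a.txt, b.txt} staged={c.txt}
After op 17 (git reset c.txt): modified={a.txt, b.txt, c.txt} staged={none}
After op 18 (git add a.txt): modified={b.txt, c.txt} staged={a.txt}
Final staged set: {a.txt} -> count=1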